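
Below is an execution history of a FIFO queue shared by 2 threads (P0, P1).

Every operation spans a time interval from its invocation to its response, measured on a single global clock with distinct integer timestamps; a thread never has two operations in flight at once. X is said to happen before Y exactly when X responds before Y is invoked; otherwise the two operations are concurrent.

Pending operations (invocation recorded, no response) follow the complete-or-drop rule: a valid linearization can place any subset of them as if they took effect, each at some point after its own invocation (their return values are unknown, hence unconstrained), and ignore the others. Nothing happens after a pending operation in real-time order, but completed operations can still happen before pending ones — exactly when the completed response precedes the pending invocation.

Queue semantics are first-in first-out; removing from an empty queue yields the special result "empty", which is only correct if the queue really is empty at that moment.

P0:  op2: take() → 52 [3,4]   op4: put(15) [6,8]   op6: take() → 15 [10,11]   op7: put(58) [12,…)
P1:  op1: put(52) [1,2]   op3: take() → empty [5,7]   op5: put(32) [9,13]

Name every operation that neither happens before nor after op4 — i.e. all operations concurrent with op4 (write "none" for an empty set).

op3

op4 runs from 6 to 8; window-overlapping ops are concurrent
op1 [1,2]: before
op2 [3,4]: before
op3 [5,7]: concurrent
op5 [9,13]: after
op6 [10,11]: after
op7 [12,…): after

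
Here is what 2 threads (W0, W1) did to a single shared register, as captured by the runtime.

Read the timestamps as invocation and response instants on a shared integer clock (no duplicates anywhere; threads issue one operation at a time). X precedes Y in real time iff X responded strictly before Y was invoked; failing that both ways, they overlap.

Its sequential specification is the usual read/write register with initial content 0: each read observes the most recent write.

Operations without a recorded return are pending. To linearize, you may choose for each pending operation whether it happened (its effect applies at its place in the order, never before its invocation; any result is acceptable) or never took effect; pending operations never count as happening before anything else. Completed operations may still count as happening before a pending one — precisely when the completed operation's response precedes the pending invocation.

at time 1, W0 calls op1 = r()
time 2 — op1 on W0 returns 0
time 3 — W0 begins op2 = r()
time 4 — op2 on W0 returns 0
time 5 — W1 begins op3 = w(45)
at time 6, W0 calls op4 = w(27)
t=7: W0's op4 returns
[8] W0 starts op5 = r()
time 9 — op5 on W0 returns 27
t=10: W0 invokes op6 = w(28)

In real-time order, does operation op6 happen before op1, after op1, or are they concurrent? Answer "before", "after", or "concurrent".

after

op6 spans [10,…), op1 spans [1,2]
resp(op1)=2 < inv(op6)=10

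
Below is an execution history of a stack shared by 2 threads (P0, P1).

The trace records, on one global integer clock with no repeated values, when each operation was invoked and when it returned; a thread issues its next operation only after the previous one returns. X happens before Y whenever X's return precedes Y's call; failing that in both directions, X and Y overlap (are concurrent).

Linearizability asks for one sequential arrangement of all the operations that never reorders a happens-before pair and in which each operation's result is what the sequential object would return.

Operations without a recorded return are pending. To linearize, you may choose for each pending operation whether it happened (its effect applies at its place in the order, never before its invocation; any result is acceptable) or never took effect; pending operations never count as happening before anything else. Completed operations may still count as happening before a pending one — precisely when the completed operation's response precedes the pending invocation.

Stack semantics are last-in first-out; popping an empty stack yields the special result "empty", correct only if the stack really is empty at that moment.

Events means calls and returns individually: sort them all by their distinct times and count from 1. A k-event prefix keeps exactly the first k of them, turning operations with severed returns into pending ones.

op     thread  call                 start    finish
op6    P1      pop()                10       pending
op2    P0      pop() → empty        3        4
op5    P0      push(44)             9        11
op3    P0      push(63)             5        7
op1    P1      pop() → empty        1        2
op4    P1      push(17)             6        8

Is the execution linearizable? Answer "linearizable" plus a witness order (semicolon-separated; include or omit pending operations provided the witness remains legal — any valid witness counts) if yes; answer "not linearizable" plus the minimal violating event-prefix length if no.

after step 1 (op1 pop() → empty): stack <>
after step 2 (op2 pop() → empty): stack <>
after step 3 (op3 push(63)): stack <63>
after step 4 (op4 push(17)): stack <63,17>
after step 5 (op5 push(44)): stack <63,17,44>

linearizable — witness: op1; op2; op3; op4; op5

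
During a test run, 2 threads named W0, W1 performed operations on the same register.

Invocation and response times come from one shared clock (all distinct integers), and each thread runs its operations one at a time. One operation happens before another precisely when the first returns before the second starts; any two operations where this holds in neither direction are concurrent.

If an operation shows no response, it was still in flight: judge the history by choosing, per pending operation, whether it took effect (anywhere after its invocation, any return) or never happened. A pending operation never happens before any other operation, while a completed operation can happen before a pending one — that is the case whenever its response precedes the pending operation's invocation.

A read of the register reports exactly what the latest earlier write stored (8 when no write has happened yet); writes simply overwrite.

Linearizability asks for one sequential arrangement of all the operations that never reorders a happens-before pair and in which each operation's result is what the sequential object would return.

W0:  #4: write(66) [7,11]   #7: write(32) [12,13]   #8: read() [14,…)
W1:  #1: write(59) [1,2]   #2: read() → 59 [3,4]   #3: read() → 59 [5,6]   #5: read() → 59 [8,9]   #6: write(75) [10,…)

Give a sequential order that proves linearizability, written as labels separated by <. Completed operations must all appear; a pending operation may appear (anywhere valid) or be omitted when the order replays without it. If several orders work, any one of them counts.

#1 < #2 < #3 < #5 < #4 < #6 < #7

after step 1 (#1 write(59)): value 59
after step 2 (#2 read() → 59): value 59
after step 3 (#3 read() → 59): value 59
after step 4 (#5 read() → 59): value 59
after step 5 (#4 write(66)): value 66
after step 6 (#6 write(75) (pending, included)): value 75
after step 7 (#7 write(32)): value 32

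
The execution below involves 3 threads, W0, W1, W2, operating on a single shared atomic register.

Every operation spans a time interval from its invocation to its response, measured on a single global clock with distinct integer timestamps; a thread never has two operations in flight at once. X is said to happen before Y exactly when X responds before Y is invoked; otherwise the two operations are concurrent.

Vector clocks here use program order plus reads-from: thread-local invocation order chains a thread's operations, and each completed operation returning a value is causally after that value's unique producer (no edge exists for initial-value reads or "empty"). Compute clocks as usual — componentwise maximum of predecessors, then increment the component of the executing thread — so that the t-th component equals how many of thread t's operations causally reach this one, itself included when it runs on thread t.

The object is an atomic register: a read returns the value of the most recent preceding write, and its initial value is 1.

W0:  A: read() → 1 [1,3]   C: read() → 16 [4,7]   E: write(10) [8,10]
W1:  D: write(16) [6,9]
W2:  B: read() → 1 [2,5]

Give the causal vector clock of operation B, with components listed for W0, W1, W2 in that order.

(0, 0, 1)

root op B, invoked 2: fresh clock plus W2's own tick → (0, 0, 1)
root op D, invoked 6: fresh clock plus W1's own tick → (0, 1, 0)
root op A, invoked 1: fresh clock plus W0's own tick → (1, 0, 0)
C (invocation 4): componentwise max over VC(A)=(1, 0, 0), VC(D)=(0, 1, 0), +1 at W0, giving (2, 1, 0)
E (invocation 8): componentwise max over VC(C)=(2, 1, 0), +1 at W0, giving (3, 1, 0)
target: VC(B) = (0, 0, 1)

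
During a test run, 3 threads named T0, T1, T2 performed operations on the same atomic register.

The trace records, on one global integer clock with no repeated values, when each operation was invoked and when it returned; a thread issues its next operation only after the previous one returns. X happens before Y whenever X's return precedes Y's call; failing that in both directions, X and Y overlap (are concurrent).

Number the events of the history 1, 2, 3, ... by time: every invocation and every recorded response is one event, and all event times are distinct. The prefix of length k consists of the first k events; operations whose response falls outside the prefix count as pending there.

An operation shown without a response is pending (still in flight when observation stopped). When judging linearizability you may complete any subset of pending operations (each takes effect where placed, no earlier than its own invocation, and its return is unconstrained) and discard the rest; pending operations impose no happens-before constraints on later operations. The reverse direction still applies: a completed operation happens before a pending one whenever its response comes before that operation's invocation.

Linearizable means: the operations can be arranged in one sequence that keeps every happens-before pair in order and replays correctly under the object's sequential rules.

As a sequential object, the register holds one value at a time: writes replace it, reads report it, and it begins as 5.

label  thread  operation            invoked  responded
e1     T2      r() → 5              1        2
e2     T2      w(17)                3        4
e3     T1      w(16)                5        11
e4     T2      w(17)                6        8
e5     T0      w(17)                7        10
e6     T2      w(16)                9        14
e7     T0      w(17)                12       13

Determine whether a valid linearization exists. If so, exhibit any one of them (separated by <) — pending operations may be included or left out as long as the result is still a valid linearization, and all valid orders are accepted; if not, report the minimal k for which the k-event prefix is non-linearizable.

1. e1 r() → 5, leaving value 5
2. e2 w(17), leaving value 17
3. e3 w(16), leaving value 16
4. e4 w(17), leaving value 17
5. e5 w(17), leaving value 17
6. e6 w(16), leaving value 16
7. e7 w(17), leaving value 17

linearizable — witness: e1 < e2 < e3 < e4 < e5 < e6 < e7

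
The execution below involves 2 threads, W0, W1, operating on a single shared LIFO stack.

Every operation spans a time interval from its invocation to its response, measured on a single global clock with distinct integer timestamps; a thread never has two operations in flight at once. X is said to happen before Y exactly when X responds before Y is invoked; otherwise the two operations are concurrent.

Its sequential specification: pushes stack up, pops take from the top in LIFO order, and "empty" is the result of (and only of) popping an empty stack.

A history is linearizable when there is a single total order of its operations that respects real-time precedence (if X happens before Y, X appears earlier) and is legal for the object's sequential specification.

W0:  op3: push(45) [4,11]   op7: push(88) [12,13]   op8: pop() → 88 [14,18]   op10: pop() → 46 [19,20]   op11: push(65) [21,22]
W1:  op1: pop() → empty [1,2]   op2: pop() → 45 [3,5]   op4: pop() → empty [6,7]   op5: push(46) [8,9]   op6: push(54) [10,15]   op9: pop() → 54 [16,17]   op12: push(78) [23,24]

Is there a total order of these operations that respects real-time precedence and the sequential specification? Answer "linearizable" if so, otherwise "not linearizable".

witness order: op1, op3, op2, op4, op5, op6, op7, op8, op9, op10, op11, op12
after step 1 (op1 pop() → empty): stack <>
after step 2 (op3 push(45)): stack <45>
after step 3 (op2 pop() → 45): stack <>
after step 4 (op4 pop() → empty): stack <>
after step 5 (op5 push(46)): stack <46>
after step 6 (op6 push(54)): stack <46,54>
after step 7 (op7 push(88)): stack <46,54,88>
after step 8 (op8 pop() → 88): stack <46,54>
after step 9 (op9 pop() → 54): stack <46>
after step 10 (op10 pop() → 46): stack <>
after step 11 (op11 push(65)): stack <65>
after step 12 (op12 push(78)): stack <65,78>

linearizable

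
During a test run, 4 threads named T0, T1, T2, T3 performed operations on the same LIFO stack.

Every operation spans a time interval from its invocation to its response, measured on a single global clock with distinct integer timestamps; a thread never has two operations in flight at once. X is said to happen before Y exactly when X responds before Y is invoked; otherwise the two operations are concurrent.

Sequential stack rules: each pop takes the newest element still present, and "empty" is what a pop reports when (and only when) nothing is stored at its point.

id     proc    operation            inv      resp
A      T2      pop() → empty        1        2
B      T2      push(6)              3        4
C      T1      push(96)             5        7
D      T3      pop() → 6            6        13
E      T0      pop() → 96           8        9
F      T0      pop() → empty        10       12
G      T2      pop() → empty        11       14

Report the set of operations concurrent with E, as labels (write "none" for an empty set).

D

E spans [8,9]; an op avoiding the whole window 8..9 is ordered, any other is concurrent
A [1,2]: before
B [3,4]: before
C [5,7]: before
D [6,13]: concurrent
F [10,12]: after
G [11,14]: after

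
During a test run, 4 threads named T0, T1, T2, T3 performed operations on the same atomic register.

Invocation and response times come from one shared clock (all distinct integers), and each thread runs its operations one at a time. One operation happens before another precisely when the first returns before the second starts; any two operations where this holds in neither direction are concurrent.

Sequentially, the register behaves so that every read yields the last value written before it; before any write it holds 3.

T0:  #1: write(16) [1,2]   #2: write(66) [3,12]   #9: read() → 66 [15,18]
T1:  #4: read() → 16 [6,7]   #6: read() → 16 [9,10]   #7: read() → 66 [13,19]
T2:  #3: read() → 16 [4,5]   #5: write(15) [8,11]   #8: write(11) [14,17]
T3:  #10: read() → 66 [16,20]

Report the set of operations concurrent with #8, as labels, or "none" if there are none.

#10, #7, #9

#8 runs from 14 to 17; window-overlapping ops are concurrent
#1 [1,2]: before
#2 [3,12]: before
#3 [4,5]: before
#4 [6,7]: before
#5 [8,11]: before
#6 [9,10]: before
#7 [13,19]: concurrent
#9 [15,18]: concurrent
#10 [16,20]: concurrent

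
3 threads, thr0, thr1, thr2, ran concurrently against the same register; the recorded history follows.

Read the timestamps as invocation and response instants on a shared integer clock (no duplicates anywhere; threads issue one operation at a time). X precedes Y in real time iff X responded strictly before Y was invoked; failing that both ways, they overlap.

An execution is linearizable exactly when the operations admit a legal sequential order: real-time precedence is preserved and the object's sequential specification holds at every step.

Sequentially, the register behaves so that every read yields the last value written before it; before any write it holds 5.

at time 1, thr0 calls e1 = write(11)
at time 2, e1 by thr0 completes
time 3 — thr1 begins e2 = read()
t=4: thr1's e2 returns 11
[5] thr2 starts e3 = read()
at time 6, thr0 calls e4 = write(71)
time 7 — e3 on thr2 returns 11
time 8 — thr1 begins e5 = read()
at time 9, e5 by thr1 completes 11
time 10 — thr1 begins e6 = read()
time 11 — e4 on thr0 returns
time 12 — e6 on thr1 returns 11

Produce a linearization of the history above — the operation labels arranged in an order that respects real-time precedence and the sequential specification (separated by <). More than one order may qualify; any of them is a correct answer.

e1 < e2 < e3 < e5 < e6 < e4

1. e1 write(11), leaving value 11
2. e2 read() → 11, leaving value 11
3. e3 read() → 11, leaving value 11
4. e5 read() → 11, leaving value 11
5. e6 read() → 11, leaving value 11
6. e4 write(71), leaving value 71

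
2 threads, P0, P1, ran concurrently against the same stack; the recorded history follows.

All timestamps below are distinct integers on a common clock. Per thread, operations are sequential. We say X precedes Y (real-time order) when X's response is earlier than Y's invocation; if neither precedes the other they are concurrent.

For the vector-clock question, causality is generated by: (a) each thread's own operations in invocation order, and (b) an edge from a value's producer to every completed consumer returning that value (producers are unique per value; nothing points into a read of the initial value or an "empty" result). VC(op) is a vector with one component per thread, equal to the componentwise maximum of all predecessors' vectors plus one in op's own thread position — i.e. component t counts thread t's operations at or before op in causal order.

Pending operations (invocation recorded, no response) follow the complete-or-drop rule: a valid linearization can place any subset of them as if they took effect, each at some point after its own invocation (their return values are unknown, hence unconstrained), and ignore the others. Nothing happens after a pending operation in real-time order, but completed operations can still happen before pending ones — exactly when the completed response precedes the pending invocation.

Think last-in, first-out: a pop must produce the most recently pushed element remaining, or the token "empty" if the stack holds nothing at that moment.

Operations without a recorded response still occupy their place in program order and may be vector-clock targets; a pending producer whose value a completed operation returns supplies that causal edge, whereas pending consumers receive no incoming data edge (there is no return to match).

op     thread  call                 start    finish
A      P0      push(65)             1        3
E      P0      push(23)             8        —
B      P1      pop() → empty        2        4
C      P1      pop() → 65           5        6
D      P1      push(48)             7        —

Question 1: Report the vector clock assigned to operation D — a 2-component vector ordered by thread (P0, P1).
Answer: (1, 3)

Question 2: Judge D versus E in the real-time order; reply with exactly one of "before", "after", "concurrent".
Answer: concurrent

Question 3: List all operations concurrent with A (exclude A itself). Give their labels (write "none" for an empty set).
Answer: B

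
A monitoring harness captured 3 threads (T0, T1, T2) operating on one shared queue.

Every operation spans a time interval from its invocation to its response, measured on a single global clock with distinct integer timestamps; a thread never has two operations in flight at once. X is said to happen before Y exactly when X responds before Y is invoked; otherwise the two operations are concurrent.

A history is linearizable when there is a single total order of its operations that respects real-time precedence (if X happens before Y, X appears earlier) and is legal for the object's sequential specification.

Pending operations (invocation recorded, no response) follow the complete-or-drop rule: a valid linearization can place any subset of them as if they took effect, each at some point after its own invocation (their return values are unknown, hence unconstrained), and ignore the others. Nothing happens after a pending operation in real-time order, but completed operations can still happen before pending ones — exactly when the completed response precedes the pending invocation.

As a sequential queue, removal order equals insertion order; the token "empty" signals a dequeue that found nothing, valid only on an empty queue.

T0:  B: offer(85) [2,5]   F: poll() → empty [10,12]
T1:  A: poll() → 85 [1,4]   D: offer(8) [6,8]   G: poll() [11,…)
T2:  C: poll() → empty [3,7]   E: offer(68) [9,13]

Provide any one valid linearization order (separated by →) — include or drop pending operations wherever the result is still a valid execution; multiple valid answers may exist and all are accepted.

B → A → C → D → G → F → E

1. B offer(85), leaving queue <85>
2. A poll() → 85, leaving queue <>
3. C poll() → empty, leaving queue <>
4. D offer(8), leaving queue <8>
5. G poll() (pending, included), leaving queue <>
6. F poll() → empty, leaving queue <>
7. E offer(68), leaving queue <68>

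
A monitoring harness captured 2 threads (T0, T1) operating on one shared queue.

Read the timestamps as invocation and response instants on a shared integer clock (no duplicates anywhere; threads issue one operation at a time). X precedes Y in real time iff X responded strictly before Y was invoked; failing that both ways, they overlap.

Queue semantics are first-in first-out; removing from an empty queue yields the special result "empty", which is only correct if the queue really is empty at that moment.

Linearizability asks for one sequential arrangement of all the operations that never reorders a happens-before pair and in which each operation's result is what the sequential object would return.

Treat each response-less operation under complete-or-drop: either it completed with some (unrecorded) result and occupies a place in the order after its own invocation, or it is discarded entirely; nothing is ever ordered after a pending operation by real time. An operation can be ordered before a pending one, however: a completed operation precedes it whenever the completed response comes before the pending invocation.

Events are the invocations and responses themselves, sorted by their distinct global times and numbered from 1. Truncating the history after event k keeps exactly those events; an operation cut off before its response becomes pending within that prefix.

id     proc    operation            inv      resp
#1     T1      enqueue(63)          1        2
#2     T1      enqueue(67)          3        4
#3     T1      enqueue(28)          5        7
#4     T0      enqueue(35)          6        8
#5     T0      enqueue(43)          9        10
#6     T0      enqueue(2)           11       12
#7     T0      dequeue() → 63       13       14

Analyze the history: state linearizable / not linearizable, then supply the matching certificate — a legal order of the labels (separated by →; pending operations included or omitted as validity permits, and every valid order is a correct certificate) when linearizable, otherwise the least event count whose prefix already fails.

step 1: #1 enqueue(63) — queue <63>
step 2: #2 enqueue(67) — queue <63,67>
step 3: #3 enqueue(28) — queue <63,67,28>
step 4: #4 enqueue(35) — queue <63,67,28,35>
step 5: #5 enqueue(43) — queue <63,67,28,35,43>
step 6: #6 enqueue(2) — queue <63,67,28,35,43,2>
step 7: #7 dequeue() → 63 — queue <67,28,35,43,2>

linearizable — witness: #1 → #2 → #3 → #4 → #5 → #6 → #7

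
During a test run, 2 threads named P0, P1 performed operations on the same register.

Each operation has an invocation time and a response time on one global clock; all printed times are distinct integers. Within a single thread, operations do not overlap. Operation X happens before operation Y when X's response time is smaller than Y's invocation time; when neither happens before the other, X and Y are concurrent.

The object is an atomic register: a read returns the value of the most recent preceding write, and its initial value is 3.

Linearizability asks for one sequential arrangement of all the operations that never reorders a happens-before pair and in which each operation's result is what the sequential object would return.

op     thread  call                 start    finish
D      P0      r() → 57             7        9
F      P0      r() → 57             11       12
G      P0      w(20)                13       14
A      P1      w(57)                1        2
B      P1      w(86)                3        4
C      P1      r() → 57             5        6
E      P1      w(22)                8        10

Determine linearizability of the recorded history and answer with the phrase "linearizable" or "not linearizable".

not linearizable

cut after 5 events: linearizable; cut after 6 events (C responds, time 6): not linearizable
the sole real-time-consistent order of 3 completed operations fails the register replay
e.g. A, B, C: illegal at step 3, since C r() → 57 cannot apply there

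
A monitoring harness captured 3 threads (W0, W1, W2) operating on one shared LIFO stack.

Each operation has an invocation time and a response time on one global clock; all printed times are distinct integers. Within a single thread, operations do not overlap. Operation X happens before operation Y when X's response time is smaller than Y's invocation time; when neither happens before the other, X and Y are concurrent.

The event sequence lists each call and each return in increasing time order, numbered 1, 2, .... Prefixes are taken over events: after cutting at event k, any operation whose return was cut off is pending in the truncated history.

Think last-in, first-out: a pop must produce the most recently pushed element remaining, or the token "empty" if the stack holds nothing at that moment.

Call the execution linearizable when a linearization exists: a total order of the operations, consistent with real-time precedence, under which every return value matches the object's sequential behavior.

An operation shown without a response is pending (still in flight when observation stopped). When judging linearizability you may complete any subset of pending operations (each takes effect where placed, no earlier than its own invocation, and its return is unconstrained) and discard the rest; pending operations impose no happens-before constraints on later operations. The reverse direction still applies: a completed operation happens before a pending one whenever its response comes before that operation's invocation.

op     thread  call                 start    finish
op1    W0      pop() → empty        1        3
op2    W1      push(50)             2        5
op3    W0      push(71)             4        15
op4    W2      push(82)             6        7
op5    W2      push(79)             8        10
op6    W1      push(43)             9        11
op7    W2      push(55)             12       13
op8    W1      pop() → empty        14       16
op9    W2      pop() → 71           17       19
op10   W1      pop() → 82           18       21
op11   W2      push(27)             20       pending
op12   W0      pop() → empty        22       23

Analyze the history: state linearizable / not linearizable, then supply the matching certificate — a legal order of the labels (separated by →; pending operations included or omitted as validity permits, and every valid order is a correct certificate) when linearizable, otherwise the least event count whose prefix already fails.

already the first 16 events (up to op8's response at time 16) admit no linearization; the first 15 still do
the 8 completed operations admit 26 real-time orders; each fails the LIFO stack replay
for example op1, op2, op3, op4, op5, op6, op7, op8 fails at step 8: op8 pop() → empty is not legal there
for example op1, op2, op3, op4, op6, op5, op7, op8 fails at step 8: op8 pop() → empty is not legal there

not linearizable — minimal violating prefix: 16 events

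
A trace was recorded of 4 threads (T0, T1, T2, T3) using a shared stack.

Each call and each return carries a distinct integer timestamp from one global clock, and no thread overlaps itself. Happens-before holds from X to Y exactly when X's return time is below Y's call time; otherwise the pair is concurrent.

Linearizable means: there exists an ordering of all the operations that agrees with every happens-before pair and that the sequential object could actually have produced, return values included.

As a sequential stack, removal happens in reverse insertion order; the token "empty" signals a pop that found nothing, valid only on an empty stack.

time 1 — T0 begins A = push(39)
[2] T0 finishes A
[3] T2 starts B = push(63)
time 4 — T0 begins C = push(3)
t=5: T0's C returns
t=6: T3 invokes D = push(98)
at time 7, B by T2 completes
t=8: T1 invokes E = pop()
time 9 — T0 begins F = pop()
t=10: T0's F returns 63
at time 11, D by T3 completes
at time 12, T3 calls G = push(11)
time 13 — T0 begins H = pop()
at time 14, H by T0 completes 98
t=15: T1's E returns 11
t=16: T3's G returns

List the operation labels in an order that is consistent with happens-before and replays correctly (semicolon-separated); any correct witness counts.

A; C; B; F; D; G; E; H

after step 1 (A push(39)): stack <39>
after step 2 (C push(3)): stack <39,3>
after step 3 (B push(63)): stack <39,3,63>
after step 4 (F pop() → 63): stack <39,3>
after step 5 (D push(98)): stack <39,3,98>
after step 6 (G push(11)): stack <39,3,98,11>
after step 7 (E pop() → 11): stack <39,3,98>
after step 8 (H pop() → 98): stack <39,3>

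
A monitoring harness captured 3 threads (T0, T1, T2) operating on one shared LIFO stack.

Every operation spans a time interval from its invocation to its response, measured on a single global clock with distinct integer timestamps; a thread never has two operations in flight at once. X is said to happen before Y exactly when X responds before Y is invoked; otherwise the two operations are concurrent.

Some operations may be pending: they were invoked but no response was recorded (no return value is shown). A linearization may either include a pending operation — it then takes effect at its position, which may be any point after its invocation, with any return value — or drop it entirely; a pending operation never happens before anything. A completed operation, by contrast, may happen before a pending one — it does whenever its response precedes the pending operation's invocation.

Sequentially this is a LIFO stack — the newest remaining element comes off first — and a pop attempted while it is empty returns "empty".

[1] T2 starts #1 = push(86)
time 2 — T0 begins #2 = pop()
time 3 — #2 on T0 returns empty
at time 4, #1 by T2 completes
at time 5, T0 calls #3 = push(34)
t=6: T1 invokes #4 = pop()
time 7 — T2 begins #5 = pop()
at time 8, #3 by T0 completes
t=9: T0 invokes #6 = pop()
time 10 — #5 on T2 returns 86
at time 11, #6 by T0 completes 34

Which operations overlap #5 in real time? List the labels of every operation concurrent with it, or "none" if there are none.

#3, #4, #6

#5 spans [7,10]; an op avoiding the whole window 7..10 is ordered, any other is concurrent
#1 [1,4]: before
#2 [2,3]: before
#3 [5,8]: concurrent
#4 [6,…): concurrent
#6 [9,11]: concurrent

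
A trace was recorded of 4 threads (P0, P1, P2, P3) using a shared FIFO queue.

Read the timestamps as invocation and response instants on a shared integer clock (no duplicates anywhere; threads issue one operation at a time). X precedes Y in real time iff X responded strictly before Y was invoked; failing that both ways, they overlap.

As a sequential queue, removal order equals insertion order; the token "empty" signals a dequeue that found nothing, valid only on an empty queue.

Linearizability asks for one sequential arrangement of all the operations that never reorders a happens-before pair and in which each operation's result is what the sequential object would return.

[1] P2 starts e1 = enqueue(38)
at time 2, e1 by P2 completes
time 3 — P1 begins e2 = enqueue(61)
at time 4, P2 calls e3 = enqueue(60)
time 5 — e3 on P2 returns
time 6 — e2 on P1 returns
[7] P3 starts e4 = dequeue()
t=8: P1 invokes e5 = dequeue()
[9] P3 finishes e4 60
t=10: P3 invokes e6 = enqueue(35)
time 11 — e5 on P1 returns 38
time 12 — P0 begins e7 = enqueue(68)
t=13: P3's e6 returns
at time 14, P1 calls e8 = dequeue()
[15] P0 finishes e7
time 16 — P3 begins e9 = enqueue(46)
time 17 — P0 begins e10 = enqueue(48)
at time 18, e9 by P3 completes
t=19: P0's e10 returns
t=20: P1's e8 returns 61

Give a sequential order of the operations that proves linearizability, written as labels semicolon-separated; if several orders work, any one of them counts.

e1; e3; e2; e5; e4; e6; e7; e8; e9; e10

step 1: e1 enqueue(38) — queue <38>
step 2: e3 enqueue(60) — queue <38,60>
step 3: e2 enqueue(61) — queue <38,60,61>
step 4: e5 dequeue() → 38 — queue <60,61>
step 5: e4 dequeue() → 60 — queue <61>
step 6: e6 enqueue(35) — queue <61,35>
step 7: e7 enqueue(68) — queue <61,35,68>
step 8: e8 dequeue() → 61 — queue <35,68>
step 9: e9 enqueue(46) — queue <35,68,46>
step 10: e10 enqueue(48) — queue <35,68,46,48>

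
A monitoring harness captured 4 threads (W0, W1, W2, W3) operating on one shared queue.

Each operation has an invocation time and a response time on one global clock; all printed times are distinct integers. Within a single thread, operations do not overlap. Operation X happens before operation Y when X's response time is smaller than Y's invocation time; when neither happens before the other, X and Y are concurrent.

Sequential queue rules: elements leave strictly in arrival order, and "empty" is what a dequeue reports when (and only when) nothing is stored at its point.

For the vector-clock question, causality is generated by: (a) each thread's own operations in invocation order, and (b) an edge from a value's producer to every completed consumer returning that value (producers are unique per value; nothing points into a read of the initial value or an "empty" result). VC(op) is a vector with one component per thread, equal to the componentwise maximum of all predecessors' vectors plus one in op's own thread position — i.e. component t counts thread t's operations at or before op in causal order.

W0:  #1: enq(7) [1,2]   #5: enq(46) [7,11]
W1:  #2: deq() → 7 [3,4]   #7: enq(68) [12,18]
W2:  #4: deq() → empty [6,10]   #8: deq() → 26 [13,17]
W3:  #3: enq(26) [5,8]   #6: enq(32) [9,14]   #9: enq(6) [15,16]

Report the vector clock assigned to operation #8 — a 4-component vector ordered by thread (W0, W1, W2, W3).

(0, 0, 2, 1)

#3, invoked 5, has no incoming edges; only W3's bump applies → (0, 0, 0, 1)
#4, invoked 6, has no incoming edges; only W2's bump applies → (0, 0, 1, 0)
#1, invoked 1, has no incoming edges; only W0's bump applies → (1, 0, 0, 0)
invoked at 9, #6 merges VC(#3)=(0, 0, 0, 1) and bumps W3's slot → (0, 0, 0, 2)
invoked at 3, #2 merges VC(#1)=(1, 0, 0, 0) and bumps W1's slot → (1, 1, 0, 0)
invoked at 7, #5 merges VC(#1)=(1, 0, 0, 0) and bumps W0's slot → (2, 0, 0, 0)
invoked at 15, #9 merges VC(#6)=(0, 0, 0, 2) and bumps W3's slot → (0, 0, 0, 3)
invoked at 13, #8 merges VC(#3)=(0, 0, 0, 1), VC(#4)=(0, 0, 1, 0) and bumps W2's slot → (0, 0, 2, 1)
invoked at 12, #7 merges VC(#2)=(1, 1, 0, 0) and bumps W1's slot → (1, 2, 0, 0)
target: VC(#8) = (0, 0, 2, 1)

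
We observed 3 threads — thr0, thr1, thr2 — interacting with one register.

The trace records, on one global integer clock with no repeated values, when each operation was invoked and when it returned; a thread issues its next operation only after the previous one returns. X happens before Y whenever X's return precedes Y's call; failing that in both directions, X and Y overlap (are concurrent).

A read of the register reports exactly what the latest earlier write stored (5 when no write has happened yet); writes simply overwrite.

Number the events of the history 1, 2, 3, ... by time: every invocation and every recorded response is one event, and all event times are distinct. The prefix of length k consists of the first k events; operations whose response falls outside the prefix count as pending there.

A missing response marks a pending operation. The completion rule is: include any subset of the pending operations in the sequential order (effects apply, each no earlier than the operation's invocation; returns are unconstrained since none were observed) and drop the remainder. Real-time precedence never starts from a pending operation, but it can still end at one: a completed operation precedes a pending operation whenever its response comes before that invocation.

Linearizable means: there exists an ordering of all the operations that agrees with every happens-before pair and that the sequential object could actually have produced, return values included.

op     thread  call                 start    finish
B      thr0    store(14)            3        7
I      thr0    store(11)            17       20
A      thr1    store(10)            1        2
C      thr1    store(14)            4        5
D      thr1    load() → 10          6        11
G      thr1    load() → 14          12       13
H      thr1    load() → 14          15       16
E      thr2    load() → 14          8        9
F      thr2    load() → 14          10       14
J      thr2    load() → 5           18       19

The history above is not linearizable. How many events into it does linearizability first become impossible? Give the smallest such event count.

11

one valid order for events 1..10 is A, B, C, D, E:
step 1: A store(10) — value 10
step 2: B store(14) — value 14
step 3: C store(14) — value 14
step 4: D load() (pending, included) — value 14
step 5: E load() → 14 — value 14
at event 11 (D's time-11 response) nothing linearizes any more
no completion choice of the 1 pending operation (F) rescues it — every subset was tried
for example A, B, C, D, E (pending dropped) fails at step 4: D load() → 10 is not legal there
for example A, B, C, E, D (pending dropped) fails at step 5: D load() → 10 is not legal there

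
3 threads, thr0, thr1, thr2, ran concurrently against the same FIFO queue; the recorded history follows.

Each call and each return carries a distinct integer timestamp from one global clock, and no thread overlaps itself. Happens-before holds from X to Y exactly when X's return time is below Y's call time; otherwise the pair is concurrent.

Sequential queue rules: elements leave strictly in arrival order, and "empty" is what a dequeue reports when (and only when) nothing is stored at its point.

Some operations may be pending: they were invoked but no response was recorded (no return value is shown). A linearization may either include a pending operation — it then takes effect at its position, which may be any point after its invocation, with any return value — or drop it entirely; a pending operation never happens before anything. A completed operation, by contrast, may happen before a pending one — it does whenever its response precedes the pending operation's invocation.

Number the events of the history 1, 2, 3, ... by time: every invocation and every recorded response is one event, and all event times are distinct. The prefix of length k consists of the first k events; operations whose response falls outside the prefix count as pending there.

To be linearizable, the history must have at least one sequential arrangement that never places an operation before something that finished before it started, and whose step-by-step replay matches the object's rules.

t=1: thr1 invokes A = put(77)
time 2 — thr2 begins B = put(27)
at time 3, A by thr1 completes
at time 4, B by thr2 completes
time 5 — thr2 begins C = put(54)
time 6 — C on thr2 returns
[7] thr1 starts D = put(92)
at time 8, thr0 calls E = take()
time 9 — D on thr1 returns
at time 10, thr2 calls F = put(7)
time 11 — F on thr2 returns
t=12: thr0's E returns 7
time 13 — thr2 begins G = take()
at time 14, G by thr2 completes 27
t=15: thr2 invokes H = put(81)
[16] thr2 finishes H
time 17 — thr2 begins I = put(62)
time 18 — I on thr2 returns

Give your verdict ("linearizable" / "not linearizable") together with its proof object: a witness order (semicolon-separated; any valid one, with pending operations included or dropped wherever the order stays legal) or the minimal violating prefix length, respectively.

cut after 11 events: linearizable; cut after 12 events (E responds, time 12): not linearizable
checked exhaustively: 6 real-time-consistent orders of 6 completed operations, zero legal FIFO queue replays
for example A, B, C, D, E, F fails at step 5: E take() → 7 is not legal there
for example A, B, C, D, F, E fails at step 6: E take() → 7 is not legal there

not linearizable — minimal violating prefix: 12 events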